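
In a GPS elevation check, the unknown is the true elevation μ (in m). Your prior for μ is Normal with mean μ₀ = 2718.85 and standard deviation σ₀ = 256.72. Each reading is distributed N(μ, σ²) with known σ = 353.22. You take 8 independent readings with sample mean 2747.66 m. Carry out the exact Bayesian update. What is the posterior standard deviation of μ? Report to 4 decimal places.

112.2999

For Normal data with known variance σ², a Normal(μ₀, σ₀²) prior on μ is conjugate. Posterior precision = 1/σ₀² + n/σ²; posterior mean is the precision-weighted average of μ₀ and x̄.
σ₀² = 256.72² = 65905.1584, σ² = 353.22² = 124764.3684; σ² + n·σ₀² = 124764.3684 + 8·65905.1584 = 652005.6356.
Posterior precision = 1/σ₀² + n/σ² = 1/65905.1584 + 8/124764.3684 = (σ² + n·σ₀²)/(σ₀²σ²) = 652005.6356/(65905.1584·124764.3684); posterior variance σₙ² = σ₀²σ²/(σ² + n·σ₀²) = 65905.1584·124764.3684/652005.6356 = 12611.264402.
Posterior SD = √σₙ² = √(65905.1584·124764.3684/652005.6356) = 112.2999.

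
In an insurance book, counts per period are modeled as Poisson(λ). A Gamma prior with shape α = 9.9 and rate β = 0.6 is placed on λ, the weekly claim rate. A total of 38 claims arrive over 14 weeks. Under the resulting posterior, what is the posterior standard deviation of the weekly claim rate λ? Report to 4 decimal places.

0.4740

With a Gamma(shape α, rate β) prior, the Poisson likelihood is conjugate: the posterior is Gamma(α + ΣXᵢ, β + n).
Posterior: Gamma(α+S, β+n) = Gamma(9.9+38, 0.6+14) = Gamma(47.9, 14.6).
SD = √α/β = √47.9/14.6 = 0.4740.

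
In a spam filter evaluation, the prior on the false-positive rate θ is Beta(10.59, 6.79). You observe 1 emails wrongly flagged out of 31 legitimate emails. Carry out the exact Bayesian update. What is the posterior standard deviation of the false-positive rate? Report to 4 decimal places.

The Beta prior is conjugate to a Binomial/Bernoulli likelihood; the update adds successes to α and failures to β.
Posterior: Beta(α+k, β+n−k) = Beta(10.59+1, 6.79+30) = Beta(11.59, 36.79).
Var = αβ/((α+β)²(α+β+1)) = 11.59·36.79/(48.38²·49.38) = 0.00368918; SD = √0.00368918 = 0.0607.

0.0607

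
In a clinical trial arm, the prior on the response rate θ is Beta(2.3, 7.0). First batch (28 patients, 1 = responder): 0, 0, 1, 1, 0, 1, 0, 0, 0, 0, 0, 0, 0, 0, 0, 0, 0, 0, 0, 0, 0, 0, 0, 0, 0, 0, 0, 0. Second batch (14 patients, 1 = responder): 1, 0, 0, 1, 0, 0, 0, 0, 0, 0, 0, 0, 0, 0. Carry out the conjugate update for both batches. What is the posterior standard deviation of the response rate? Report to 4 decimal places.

The Beta prior is conjugate to a Binomial/Bernoulli likelihood; the update adds successes to α and failures to β.
After batch 1: Beta(2.3+3, 7.0+25) = Beta(5.3, 32.0).
After batch 2: Beta(5.3+2, 32.0+12) = Beta(7.3, 44.0).
Var = αβ/((α+β)²(α+β+1)) = 7.3·44.0/(51.3²·52.3) = 0.00233367; SD = √0.00233367 = 0.0483.

0.0483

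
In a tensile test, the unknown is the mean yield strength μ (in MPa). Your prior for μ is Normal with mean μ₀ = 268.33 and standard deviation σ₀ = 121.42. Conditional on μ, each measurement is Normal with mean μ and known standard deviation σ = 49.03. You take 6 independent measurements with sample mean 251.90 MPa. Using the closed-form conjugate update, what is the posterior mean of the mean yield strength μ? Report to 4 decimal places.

252.3347

For Normal data with known variance σ², a Normal(μ₀, σ₀²) prior on μ is conjugate. Posterior precision = 1/σ₀² + n/σ²; posterior mean is the precision-weighted average of μ₀ and x̄.
n·x̄ = 6·251.90 = 1511.4.
σ₀² = 121.42² = 14742.8164, σ² = 49.03² = 2403.9409; σ² + n·σ₀² = 2403.9409 + 6·14742.8164 = 90860.8393.
Posterior mean = (μ₀/σ₀² + n·x̄/σ²)/(1/σ₀² + n/σ²) = (σ²·μ₀ + σ₀²·n·x̄)/(σ² + n·σ₀²) = (2403.9409·268.33 + 14742.8164·1511.4)/90860.8393 = 22927342.168657/90860.8393 = 252.3347.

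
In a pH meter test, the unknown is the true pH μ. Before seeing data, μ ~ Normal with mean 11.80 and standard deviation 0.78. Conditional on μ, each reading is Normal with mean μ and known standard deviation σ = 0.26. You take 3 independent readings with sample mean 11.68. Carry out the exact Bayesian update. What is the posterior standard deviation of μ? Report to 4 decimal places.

0.1474

For Normal data with known variance σ², a Normal(μ₀, σ₀²) prior on μ is conjugate. Posterior precision = 1/σ₀² + n/σ²; posterior mean is the precision-weighted average of μ₀ and x̄.
σ₀² = 0.78² = 0.6084, σ² = 0.26² = 0.0676; σ² + n·σ₀² = 0.0676 + 3·0.6084 = 1.8928.
Posterior precision = 1/σ₀² + n/σ² = 1/0.6084 + 3/0.0676 = (σ² + n·σ₀²)/(σ₀²σ²) = 1.8928/(0.6084·0.0676); posterior variance σₙ² = σ₀²σ²/(σ² + n·σ₀²) = 0.6084·0.0676/1.8928 = 0.021729.
Posterior SD = √σₙ² = √(0.6084·0.0676/1.8928) = 0.1474.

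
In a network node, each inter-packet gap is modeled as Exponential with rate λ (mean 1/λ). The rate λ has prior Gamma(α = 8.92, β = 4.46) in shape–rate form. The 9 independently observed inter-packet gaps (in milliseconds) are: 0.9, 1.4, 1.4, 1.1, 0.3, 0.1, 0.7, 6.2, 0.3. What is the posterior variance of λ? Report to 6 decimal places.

With a Gamma(shape α, rate β) prior on the exponential rate λ, the posterior after n observations with total T = Σxᵢ is Gamma(α+n, β+T).
Sum of observations T = 12.4 milliseconds; n = 9.
Posterior: Gamma(8.92+9, 4.46+12.4) = Gamma(17.92, 16.86).
Var = α/β² = 0.063041.

0.063041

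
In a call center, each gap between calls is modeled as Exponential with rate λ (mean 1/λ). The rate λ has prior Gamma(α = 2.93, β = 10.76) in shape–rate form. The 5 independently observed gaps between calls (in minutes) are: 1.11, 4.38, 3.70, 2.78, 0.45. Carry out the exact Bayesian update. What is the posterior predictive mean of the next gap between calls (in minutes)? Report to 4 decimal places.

3.3449

With a Gamma(shape α, rate β) prior on the exponential rate λ, the posterior after n observations with total T = Σxᵢ is Gamma(α+n, β+T).
Sum of observations T = 12.42 minutes; n = 5.
Posterior: Gamma(2.93+5, 10.76+12.42) = Gamma(7.93, 23.18).
The predictive distribution for the next observation is Lomax; its mean is β/(α−1) = 23.18/6.93 = 3.3449.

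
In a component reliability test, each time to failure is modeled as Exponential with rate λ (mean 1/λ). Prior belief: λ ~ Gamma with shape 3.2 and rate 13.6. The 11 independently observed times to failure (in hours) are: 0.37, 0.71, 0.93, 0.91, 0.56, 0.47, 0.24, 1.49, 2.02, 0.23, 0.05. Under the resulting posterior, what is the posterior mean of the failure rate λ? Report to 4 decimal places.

0.6580

With a Gamma(shape α, rate β) prior on the exponential rate λ, the posterior after n observations with total T = Σxᵢ is Gamma(α+n, β+T).
Sum of observations T = 7.98 hours; n = 11.
Posterior: Gamma(3.2+11, 13.6+7.98) = Gamma(14.2, 21.58).
Posterior mean of λ = α/β = 14.2/21.58 = 0.6580.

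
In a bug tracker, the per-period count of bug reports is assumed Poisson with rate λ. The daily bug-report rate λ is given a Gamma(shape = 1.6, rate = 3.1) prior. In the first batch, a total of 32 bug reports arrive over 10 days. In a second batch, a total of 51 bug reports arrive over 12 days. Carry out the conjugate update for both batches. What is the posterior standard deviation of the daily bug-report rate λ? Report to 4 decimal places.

0.3664

With a Gamma(shape α, rate β) prior, the Poisson likelihood is conjugate: the posterior is Gamma(α + ΣXᵢ, β + n).
After batch 1: Gamma(α+S, β+n) = Gamma(1.6+32, 3.1+10) = Gamma(33.6, 13.1).
After batch 2: Gamma(α+S, β+n) = Gamma(33.6+51, 13.1+12) = Gamma(84.6, 25.1).
SD = √α/β = √84.6/25.1 = 0.3664.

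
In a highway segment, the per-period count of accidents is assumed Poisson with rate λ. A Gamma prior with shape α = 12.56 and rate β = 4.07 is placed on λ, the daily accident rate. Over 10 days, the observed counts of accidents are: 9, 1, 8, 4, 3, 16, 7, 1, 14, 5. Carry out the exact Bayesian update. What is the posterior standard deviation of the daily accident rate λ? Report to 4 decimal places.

With a Gamma(shape α, rate β) prior, the Poisson likelihood is conjugate: the posterior is Gamma(α + ΣXᵢ, β + n).
Sum of counts S = 68 over n = 10 days.
Posterior: Gamma(α+S, β+n) = Gamma(12.56+68, 4.07+10) = Gamma(80.56, 14.07).
SD = √α/β = √80.56/14.07 = 0.6379.

0.6379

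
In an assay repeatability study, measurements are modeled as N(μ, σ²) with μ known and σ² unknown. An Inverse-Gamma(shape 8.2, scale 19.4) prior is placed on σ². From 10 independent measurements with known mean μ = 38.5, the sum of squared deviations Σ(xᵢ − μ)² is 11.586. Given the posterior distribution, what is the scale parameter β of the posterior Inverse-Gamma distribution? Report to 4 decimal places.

25.1930

With known mean μ and an Inverse-Gamma(α, β) prior on σ², the Normal likelihood is conjugate: posterior is Inv-Gamma(α + n/2, β + Σ(xᵢ−μ)²/2).
Posterior: Inv-Gamma(8.2 + 10/2, 19.4 + 11.586/2) = Inv-Gamma(13.20, 25.1930).
Posterior β = 25.1930.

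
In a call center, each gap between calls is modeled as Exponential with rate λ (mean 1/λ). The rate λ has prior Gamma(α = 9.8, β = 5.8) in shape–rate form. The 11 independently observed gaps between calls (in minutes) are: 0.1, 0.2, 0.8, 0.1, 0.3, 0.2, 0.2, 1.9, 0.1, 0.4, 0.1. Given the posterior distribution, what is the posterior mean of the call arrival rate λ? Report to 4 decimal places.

With a Gamma(shape α, rate β) prior on the exponential rate λ, the posterior after n observations with total T = Σxᵢ is Gamma(α+n, β+T).
Sum of observations T = 4.4 minutes; n = 11.
Posterior: Gamma(9.8+11, 5.8+4.4) = Gamma(20.8, 10.2).
Posterior mean of λ = α/β = 20.8/10.2 = 2.0392.

2.0392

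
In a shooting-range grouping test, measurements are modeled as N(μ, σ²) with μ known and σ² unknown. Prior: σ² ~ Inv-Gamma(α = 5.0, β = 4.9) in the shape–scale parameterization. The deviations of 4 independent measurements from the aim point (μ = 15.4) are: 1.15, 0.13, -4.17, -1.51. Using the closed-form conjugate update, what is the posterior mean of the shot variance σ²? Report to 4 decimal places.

2.5674

With known mean μ and an Inverse-Gamma(α, β) prior on σ², the Normal likelihood is conjugate: posterior is Inv-Gamma(α + n/2, β + Σ(xᵢ−μ)²/2).
Σ(xᵢ−μ)² = (1.15)² + (0.13)² + (-4.17)² + (-1.51)² = 21.0084.
Posterior: Inv-Gamma(5.0 + 4/2, 4.9 + 21.0084/2) = Inv-Gamma(7.00, 15.40420).
E[σ²|data] = β/(α−1) = 15.40420/6.00 = 2.5674.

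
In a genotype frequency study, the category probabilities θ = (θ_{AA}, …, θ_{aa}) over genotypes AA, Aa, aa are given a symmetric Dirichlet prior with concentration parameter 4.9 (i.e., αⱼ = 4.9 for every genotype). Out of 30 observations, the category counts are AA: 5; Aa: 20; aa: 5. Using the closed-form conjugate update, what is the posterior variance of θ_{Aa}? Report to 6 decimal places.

0.005399

The Dirichlet prior is conjugate to the Multinomial likelihood: each posterior αⱼ = prior αⱼ + observed count nⱼ.
Posterior concentration: (9.9, 24.9, 9.9), total = 44.7.
Var[θ_j] = α_j(Σα−α_j)/((Σα)²(Σα+1)) = 24.9·19.8/(44.7²·45.7) = 0.005399.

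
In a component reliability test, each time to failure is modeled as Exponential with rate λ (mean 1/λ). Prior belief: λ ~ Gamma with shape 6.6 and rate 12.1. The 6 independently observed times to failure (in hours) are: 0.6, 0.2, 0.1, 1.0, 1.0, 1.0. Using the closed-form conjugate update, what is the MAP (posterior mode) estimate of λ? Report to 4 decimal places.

0.7250

With a Gamma(shape α, rate β) prior on the exponential rate λ, the posterior after n observations with total T = Σxᵢ is Gamma(α+n, β+T).
Sum of observations T = 3.9 hours; n = 6.
Posterior: Gamma(6.6+6, 12.1+3.9) = Gamma(12.6, 16.0).
Mode = (α−1)/β = 0.7250.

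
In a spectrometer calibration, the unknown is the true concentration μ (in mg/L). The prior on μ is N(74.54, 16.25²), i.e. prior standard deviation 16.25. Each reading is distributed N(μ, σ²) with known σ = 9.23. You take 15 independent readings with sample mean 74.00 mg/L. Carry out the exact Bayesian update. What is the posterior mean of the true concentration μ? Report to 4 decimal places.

For Normal data with known variance σ², a Normal(μ₀, σ₀²) prior on μ is conjugate. Posterior precision = 1/σ₀² + n/σ²; posterior mean is the precision-weighted average of μ₀ and x̄.
n·x̄ = 15·74.00 = 1110.
σ₀² = 16.25² = 264.0625, σ² = 9.23² = 85.1929; σ² + n·σ₀² = 85.1929 + 15·264.0625 = 4046.1304.
Posterior mean = (μ₀/σ₀² + n·x̄/σ²)/(1/σ₀² + n/σ²) = (σ²·μ₀ + σ₀²·n·x̄)/(σ² + n·σ₀²) = (85.1929·74.54 + 264.0625·1110)/4046.1304 = 299459.653766/4046.1304 = 74.0114.

74.0114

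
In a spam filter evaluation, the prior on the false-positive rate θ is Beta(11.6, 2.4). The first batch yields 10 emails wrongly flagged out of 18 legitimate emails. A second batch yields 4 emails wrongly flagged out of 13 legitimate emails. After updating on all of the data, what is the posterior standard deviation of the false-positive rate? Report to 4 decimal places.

0.0730

The Beta prior is conjugate to a Binomial/Bernoulli likelihood; the update adds successes to α and failures to β.
After batch 1: Beta(11.6+10, 2.4+8) = Beta(21.6, 10.4).
After batch 2: Beta(21.6+4, 10.4+9) = Beta(25.6, 19.4).
Var = αβ/((α+β)²(α+β+1)) = 25.6·19.4/(45.0²·46.0) = 0.00533162; SD = √0.00533162 = 0.0730.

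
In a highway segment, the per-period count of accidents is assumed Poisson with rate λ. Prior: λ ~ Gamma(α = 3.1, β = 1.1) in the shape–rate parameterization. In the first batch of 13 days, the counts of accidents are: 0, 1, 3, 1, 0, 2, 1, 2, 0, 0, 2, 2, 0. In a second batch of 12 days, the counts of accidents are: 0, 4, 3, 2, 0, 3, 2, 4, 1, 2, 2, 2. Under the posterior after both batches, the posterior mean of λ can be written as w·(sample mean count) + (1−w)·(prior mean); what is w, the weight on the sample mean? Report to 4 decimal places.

0.9579

With a Gamma(shape α, rate β) prior, the Poisson likelihood is conjugate: the posterior is Gamma(α + ΣXᵢ, β + n).
Total number of days: n = 13 + 12 = 25.
Posterior mean = (α₀+S)/(β₀+n) = [n/(β₀+n)]·(S/n) + [β₀/(β₀+n)]·(α₀/β₀), so only n and β₀ enter the weight.
Weight on data w = n/(β₀+n) = 25/(1.1+25) = 25/26.1 = 0.9579.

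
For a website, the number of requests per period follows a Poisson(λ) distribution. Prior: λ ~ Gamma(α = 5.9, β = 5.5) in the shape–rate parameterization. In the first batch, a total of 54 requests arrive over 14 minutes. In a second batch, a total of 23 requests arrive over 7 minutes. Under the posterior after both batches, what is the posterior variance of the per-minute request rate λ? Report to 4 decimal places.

0.1180

With a Gamma(shape α, rate β) prior, the Poisson likelihood is conjugate: the posterior is Gamma(α + ΣXᵢ, β + n).
After batch 1: Gamma(α+S, β+n) = Gamma(5.9+54, 5.5+14) = Gamma(59.9, 19.5).
After batch 2: Gamma(α+S, β+n) = Gamma(59.9+23, 19.5+7) = Gamma(82.9, 26.5).
Var = α/β² = 82.9/26.5² = 0.1180.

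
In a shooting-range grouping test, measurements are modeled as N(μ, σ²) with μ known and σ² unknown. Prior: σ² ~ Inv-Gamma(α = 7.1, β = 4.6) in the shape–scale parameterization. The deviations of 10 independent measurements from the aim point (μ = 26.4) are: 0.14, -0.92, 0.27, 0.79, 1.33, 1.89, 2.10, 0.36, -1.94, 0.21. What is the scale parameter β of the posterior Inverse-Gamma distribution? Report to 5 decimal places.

12.22565

With known mean μ and an Inverse-Gamma(α, β) prior on σ², the Normal likelihood is conjugate: posterior is Inv-Gamma(α + n/2, β + Σ(xᵢ−μ)²/2).
Σ(xᵢ−μ)² = (0.14)² + (-0.92)² + (0.27)² + (0.79)² + (1.33)² + (1.89)² + (2.10)² + (0.36)² + (-1.94)² + (0.21)² = 15.2513.
Posterior: Inv-Gamma(7.1 + 10/2, 4.6 + 15.2513/2) = Inv-Gamma(12.10, 12.22565).
Posterior β = 12.22565.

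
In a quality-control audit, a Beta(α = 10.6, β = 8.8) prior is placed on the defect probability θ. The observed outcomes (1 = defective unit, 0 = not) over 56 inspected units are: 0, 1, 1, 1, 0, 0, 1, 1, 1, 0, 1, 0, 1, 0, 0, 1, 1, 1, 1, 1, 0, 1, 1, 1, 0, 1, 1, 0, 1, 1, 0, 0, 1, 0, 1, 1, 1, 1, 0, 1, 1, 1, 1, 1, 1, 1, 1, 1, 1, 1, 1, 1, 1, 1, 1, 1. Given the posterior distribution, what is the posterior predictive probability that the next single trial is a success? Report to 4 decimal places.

The Beta prior is conjugate to a Binomial/Bernoulli likelihood; the update adds successes to α and failures to β.
Posterior: Beta(α+k, β+n−k) = Beta(10.6+42, 8.8+14) = Beta(52.6, 22.8).
For a single future Bernoulli trial, P(success | data) = α/(α+β) = 0.6976.

0.6976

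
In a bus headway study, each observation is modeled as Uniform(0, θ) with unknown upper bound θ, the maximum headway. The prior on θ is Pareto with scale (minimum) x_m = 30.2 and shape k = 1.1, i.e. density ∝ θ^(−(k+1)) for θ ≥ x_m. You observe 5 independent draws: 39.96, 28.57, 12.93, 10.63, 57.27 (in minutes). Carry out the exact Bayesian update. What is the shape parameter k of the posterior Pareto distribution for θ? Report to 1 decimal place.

A Pareto(scale x_m, shape k) prior on the upper bound θ of Uniform(0, θ) is conjugate: posterior is Pareto(max(x_m, max xᵢ), k + n).
Sample maximum = 57.27; prior scale x_m = 30.2 → posterior scale = max = 57.27.
Posterior shape = 1.1 + 5 = 6.1.
Posterior shape k = 6.1.

6.1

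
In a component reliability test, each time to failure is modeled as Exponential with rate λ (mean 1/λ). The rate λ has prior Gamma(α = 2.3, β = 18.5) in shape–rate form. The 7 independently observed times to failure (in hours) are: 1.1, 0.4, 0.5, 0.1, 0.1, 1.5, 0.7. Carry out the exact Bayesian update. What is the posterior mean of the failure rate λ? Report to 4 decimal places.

With a Gamma(shape α, rate β) prior on the exponential rate λ, the posterior after n observations with total T = Σxᵢ is Gamma(α+n, β+T).
Sum of observations T = 4.4 hours; n = 7.
Posterior: Gamma(2.3+7, 18.5+4.4) = Gamma(9.3, 22.9).
Posterior mean of λ = α/β = 9.3/22.9 = 0.4061.

0.4061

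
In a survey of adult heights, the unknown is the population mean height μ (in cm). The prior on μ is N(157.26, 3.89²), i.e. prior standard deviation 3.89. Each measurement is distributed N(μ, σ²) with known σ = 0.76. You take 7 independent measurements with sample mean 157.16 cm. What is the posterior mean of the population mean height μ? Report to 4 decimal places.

157.1605

For Normal data with known variance σ², a Normal(μ₀, σ₀²) prior on μ is conjugate. Posterior precision = 1/σ₀² + n/σ²; posterior mean is the precision-weighted average of μ₀ and x̄.
n·x̄ = 7·157.16 = 1100.12.
σ₀² = 3.89² = 15.1321, σ² = 0.76² = 0.5776; σ² + n·σ₀² = 0.5776 + 7·15.1321 = 106.5023.
Posterior mean = (μ₀/σ₀² + n·x̄/σ²)/(1/σ₀² + n/σ²) = (σ²·μ₀ + σ₀²·n·x̄)/(σ² + n·σ₀²) = (0.5776·157.26 + 15.1321·1100.12)/106.5023 = 16737.959228/106.5023 = 157.1605.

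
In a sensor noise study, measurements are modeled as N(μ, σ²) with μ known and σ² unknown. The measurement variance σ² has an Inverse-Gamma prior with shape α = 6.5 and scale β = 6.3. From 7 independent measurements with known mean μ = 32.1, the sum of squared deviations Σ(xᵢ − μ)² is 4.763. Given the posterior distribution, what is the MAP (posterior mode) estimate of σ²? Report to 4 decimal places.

0.7892

With known mean μ and an Inverse-Gamma(α, β) prior on σ², the Normal likelihood is conjugate: posterior is Inv-Gamma(α + n/2, β + Σ(xᵢ−μ)²/2).
Posterior: Inv-Gamma(6.5 + 7/2, 6.3 + 4.763/2) = Inv-Gamma(10.00, 8.6815).
Mode = β/(α+1) = 8.6815/11.00 = 0.7892.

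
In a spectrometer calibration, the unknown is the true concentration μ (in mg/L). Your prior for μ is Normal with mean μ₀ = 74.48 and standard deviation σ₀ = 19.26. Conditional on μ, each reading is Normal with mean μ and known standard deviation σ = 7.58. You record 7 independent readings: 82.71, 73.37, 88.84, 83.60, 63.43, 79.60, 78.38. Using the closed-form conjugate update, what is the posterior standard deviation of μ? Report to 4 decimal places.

2.8338

For Normal data with known variance σ², a Normal(μ₀, σ₀²) prior on μ is conjugate. Posterior precision = 1/σ₀² + n/σ²; posterior mean is the precision-weighted average of μ₀ and x̄.
σ₀² = 19.26² = 370.9476, σ² = 7.58² = 57.4564; σ² + n·σ₀² = 57.4564 + 7·370.9476 = 2654.0896.
Posterior precision = 1/σ₀² + n/σ² = 1/370.9476 + 7/57.4564 = (σ² + n·σ₀²)/(σ₀²σ²) = 2654.0896/(370.9476·57.4564); posterior variance σₙ² = σ₀²σ²/(σ² + n·σ₀²) = 370.9476·57.4564/2654.0896 = 8.030367.
Posterior SD = √σₙ² = √(370.9476·57.4564/2654.0896) = 2.8338.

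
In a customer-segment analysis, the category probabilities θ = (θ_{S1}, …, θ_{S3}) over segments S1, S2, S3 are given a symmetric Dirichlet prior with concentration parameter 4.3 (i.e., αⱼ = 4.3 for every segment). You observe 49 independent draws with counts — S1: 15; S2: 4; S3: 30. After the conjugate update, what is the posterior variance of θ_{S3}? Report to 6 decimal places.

The Dirichlet prior is conjugate to the Multinomial likelihood: each posterior αⱼ = prior αⱼ + observed count nⱼ.
Posterior concentration: (19.3, 8.3, 34.3), total = 61.9.
Var[θ_j] = α_j(Σα−α_j)/((Σα)²(Σα+1)) = 34.3·27.6/(61.9²·62.9) = 0.003928.

0.003928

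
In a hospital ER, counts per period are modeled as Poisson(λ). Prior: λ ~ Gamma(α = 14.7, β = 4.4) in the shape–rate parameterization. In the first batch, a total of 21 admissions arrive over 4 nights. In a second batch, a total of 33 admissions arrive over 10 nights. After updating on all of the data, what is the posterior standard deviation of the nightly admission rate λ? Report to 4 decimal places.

0.4505

With a Gamma(shape α, rate β) prior, the Poisson likelihood is conjugate: the posterior is Gamma(α + ΣXᵢ, β + n).
After batch 1: Gamma(α+S, β+n) = Gamma(14.7+21, 4.4+4) = Gamma(35.7, 8.4).
After batch 2: Gamma(α+S, β+n) = Gamma(35.7+33, 8.4+10) = Gamma(68.7, 18.4).
SD = √α/β = √68.7/18.4 = 0.4505.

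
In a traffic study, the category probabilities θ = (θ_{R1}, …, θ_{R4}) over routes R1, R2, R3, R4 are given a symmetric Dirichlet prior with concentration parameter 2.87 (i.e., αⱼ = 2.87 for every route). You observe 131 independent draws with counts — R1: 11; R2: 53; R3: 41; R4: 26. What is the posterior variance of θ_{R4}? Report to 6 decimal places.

0.001126

The Dirichlet prior is conjugate to the Multinomial likelihood: each posterior αⱼ = prior αⱼ + observed count nⱼ.
Posterior concentration: (13.87, 55.87, 43.87, 28.87), total = 142.48.
Var[θ_j] = α_j(Σα−α_j)/((Σα)²(Σα+1)) = 28.87·113.61/(142.48²·143.48) = 0.001126.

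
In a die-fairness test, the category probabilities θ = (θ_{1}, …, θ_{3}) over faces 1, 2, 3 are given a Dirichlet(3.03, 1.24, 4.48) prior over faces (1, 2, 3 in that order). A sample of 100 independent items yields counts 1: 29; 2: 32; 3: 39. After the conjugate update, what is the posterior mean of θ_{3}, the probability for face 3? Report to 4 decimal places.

0.3998

The Dirichlet prior is conjugate to the Multinomial likelihood: each posterior αⱼ = prior αⱼ + observed count nⱼ.
Posterior concentration: (32.03, 33.24, 43.48), total = 108.75.
E[θ_{3}|data] = α_{3}/Σα = 43.48/108.75 = 0.3998.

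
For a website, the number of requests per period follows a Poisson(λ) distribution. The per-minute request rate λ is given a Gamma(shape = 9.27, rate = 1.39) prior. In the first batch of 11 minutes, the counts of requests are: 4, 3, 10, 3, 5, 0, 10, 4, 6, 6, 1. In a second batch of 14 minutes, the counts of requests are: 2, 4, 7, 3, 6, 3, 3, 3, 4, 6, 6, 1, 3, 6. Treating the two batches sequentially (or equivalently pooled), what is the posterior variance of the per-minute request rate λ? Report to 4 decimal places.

0.1698

With a Gamma(shape α, rate β) prior, the Poisson likelihood is conjugate: the posterior is Gamma(α + ΣXᵢ, β + n).
Batch 1: sum of counts S = 52 over n = 11 minutes.
After batch 1: Gamma(α+S, β+n) = Gamma(9.27+52, 1.39+11) = Gamma(61.27, 12.39).
Batch 2: sum of counts S = 57 over n = 14 minutes.
After batch 2: Gamma(α+S, β+n) = Gamma(61.27+57, 12.39+14) = Gamma(118.27, 26.39).
Var = α/β² = 118.27/26.39² = 0.1698.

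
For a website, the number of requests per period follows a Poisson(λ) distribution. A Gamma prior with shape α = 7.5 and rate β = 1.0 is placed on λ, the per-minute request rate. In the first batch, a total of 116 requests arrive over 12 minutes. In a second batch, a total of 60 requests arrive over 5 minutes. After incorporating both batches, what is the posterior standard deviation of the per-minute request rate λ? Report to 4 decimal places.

0.7526

With a Gamma(shape α, rate β) prior, the Poisson likelihood is conjugate: the posterior is Gamma(α + ΣXᵢ, β + n).
After batch 1: Gamma(α+S, β+n) = Gamma(7.5+116, 1.0+12) = Gamma(123.5, 13.0).
After batch 2: Gamma(α+S, β+n) = Gamma(123.5+60, 13.0+5) = Gamma(183.5, 18.0).
SD = √α/β = √183.5/18.0 = 0.7526.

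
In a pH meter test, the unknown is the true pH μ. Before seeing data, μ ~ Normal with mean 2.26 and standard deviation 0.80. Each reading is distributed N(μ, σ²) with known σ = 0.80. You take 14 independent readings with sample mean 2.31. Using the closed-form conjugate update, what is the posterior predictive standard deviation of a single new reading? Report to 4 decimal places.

For Normal data with known variance σ², a Normal(μ₀, σ₀²) prior on μ is conjugate. Posterior precision = 1/σ₀² + n/σ²; posterior mean is the precision-weighted average of μ₀ and x̄.
σ₀² = 0.80² = 0.64, σ² = 0.80² = 0.64; σ² + n·σ₀² = 0.64 + 14·0.64 = 9.6.
Posterior precision = 1/σ₀² + n/σ² = 1/0.64 + 14/0.64 = (σ² + n·σ₀²)/(σ₀²σ²) = 9.6/(0.64·0.64); posterior variance σₙ² = σ₀²σ²/(σ² + n·σ₀²) = 0.64·0.64/9.6 = 0.042667.
Predictive variance for one new observation = σₙ² + σ² = 0.64·0.64/9.6 + 0.64 = σ²·(σ₀² + 9.6)/9.6 = 0.64·10.24/9.6 = 0.682667; SD = √(0.64·10.24/9.6) = 0.8262.

0.8262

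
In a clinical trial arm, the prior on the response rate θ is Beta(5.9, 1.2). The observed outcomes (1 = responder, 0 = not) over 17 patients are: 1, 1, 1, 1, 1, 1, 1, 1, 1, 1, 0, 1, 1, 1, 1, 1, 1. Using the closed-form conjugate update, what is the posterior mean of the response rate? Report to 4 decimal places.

The Beta prior is conjugate to a Binomial/Bernoulli likelihood; the update adds successes to α and failures to β.
Posterior: Beta(α+k, β+n−k) = Beta(5.9+16, 1.2+1) = Beta(21.9, 2.2).
Posterior mean = α/(α+β) = 21.9/24.1 = 0.9087.

0.9087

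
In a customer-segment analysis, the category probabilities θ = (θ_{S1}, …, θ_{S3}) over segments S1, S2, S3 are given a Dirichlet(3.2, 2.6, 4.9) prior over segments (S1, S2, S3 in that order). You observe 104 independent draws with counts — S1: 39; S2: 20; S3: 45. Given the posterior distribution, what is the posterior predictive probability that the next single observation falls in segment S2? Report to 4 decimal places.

0.1970

The Dirichlet prior is conjugate to the Multinomial likelihood: each posterior αⱼ = prior αⱼ + observed count nⱼ.
Posterior concentration: (42.2, 22.6, 49.9), total = 114.7.
P(next = S2 | data) = α_{S2}/Σα = 0.1970.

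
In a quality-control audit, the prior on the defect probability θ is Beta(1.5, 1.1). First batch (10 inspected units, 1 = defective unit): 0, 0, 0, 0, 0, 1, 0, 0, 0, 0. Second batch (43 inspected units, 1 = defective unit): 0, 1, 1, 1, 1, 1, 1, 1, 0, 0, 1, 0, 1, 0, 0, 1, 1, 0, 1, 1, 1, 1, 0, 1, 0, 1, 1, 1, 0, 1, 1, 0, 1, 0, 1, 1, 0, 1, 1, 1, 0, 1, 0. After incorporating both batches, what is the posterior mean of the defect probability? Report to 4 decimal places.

The Beta prior is conjugate to a Binomial/Bernoulli likelihood; the update adds successes to α and failures to β.
After batch 1: Beta(1.5+1, 1.1+9) = Beta(2.5, 10.1).
After batch 2: Beta(2.5+28, 10.1+15) = Beta(30.5, 25.1).
Posterior mean = α/(α+β) = 30.5/55.6 = 0.5486.

0.5486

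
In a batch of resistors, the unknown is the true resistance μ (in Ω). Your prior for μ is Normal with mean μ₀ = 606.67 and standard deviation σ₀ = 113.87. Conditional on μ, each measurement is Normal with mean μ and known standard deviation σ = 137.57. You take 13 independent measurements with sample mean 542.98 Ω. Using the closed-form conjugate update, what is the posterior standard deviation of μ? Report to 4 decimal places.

For Normal data with known variance σ², a Normal(μ₀, σ₀²) prior on μ is conjugate. Posterior precision = 1/σ₀² + n/σ²; posterior mean is the precision-weighted average of μ₀ and x̄.
σ₀² = 113.87² = 12966.3769, σ² = 137.57² = 18925.5049; σ² + n·σ₀² = 18925.5049 + 13·12966.3769 = 187488.4046.
Posterior precision = 1/σ₀² + n/σ² = 1/12966.3769 + 13/18925.5049 = (σ² + n·σ₀²)/(σ₀²σ²) = 187488.4046/(12966.3769·18925.5049); posterior variance σₙ² = σ₀²σ²/(σ² + n·σ₀²) = 12966.3769·18925.5049/187488.4046 = 1308.855500.
Posterior SD = √σₙ² = √(12966.3769·18925.5049/187488.4046) = 36.1781.

36.1781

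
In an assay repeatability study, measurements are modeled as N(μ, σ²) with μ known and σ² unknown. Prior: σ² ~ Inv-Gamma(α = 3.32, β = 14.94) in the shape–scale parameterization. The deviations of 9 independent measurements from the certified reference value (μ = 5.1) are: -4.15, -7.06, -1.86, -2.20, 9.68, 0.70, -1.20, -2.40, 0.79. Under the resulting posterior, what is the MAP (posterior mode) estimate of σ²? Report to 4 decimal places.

11.7496

With known mean μ and an Inverse-Gamma(α, β) prior on σ², the Normal likelihood is conjugate: posterior is Inv-Gamma(α + n/2, β + Σ(xᵢ−μ)²/2).
Σ(xᵢ−μ)² = (-4.15)² + (-7.06)² + (-1.86)² + (-2.20)² + (9.68)² + (0.70)² + (-1.20)² + (-2.40)² + (0.79)² = 177.3822.
Posterior: Inv-Gamma(3.32 + 9/2, 14.94 + 177.3822/2) = Inv-Gamma(7.82, 103.63110).
Mode = β/(α+1) = 103.63110/8.82 = 11.7496.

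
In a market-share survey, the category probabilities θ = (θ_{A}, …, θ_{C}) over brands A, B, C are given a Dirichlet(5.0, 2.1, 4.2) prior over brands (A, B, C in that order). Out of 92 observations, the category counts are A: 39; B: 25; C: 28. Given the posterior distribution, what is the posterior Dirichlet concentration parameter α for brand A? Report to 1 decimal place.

44.0

The Dirichlet prior is conjugate to the Multinomial likelihood: each posterior αⱼ = prior αⱼ + observed count nⱼ.
Posterior concentration: (44.0, 27.1, 32.2), total = 103.3.
α_{A} = 5.0 + 39 = 44.0.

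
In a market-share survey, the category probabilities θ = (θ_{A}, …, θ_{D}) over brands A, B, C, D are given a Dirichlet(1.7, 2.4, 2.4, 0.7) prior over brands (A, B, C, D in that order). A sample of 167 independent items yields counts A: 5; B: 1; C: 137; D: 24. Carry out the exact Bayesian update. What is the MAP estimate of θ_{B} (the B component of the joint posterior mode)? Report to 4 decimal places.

The Dirichlet prior is conjugate to the Multinomial likelihood: each posterior αⱼ = prior αⱼ + observed count nⱼ.
Posterior concentration: (6.7, 3.4, 139.4, 24.7), total = 174.2.
Joint mode component: (α_{B}−1)/(Σα−K) = 2.4/170.2 = 0.0141.

0.0141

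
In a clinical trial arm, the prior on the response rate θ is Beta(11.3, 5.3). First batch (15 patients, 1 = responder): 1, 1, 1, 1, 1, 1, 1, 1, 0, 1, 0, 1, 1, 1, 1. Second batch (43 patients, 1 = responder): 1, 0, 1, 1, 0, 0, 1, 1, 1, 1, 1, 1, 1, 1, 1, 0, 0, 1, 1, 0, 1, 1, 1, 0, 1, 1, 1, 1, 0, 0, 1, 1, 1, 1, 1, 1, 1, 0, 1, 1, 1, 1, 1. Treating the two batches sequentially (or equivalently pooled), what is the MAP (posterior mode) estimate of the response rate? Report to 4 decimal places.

The Beta prior is conjugate to a Binomial/Bernoulli likelihood; the update adds successes to α and failures to β.
After batch 1: Beta(11.3+13, 5.3+2) = Beta(24.3, 7.3).
After batch 2: Beta(24.3+33, 7.3+10) = Beta(57.3, 17.3).
Mode of Beta(a,b) for a,b>1 is (a−1)/(a+b−2) = 56.3/72.6 = 0.7755.

0.7755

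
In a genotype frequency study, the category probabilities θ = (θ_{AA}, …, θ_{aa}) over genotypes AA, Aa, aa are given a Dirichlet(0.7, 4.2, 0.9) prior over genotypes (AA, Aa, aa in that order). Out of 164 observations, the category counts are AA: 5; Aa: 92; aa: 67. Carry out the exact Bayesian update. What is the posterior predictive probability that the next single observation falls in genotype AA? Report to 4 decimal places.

The Dirichlet prior is conjugate to the Multinomial likelihood: each posterior αⱼ = prior αⱼ + observed count nⱼ.
Posterior concentration: (5.7, 96.2, 67.9), total = 169.8.
P(next = AA | data) = α_{AA}/Σα = 0.0336.

0.0336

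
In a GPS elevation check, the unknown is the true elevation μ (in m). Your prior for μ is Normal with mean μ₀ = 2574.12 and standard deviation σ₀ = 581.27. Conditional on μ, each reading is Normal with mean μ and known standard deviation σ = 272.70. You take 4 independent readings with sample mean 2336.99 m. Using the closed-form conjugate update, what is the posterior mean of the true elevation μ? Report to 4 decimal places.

2349.3574

For Normal data with known variance σ², a Normal(μ₀, σ₀²) prior on μ is conjugate. Posterior precision = 1/σ₀² + n/σ²; posterior mean is the precision-weighted average of μ₀ and x̄.
n·x̄ = 4·2336.99 = 9347.96.
σ₀² = 581.27² = 337874.8129, σ² = 272.70² = 74365.29; σ² + n·σ₀² = 74365.29 + 4·337874.8129 = 1425864.5416.
Posterior mean = (μ₀/σ₀² + n·x̄/σ²)/(1/σ₀² + n/σ²) = (σ²·μ₀ + σ₀²·n·x̄)/(σ² + n·σ₀²) = (74365.29·2574.12 + 337874.8129·9347.96)/1425864.5416 = 3349865416.291484/1425864.5416 = 2349.3574.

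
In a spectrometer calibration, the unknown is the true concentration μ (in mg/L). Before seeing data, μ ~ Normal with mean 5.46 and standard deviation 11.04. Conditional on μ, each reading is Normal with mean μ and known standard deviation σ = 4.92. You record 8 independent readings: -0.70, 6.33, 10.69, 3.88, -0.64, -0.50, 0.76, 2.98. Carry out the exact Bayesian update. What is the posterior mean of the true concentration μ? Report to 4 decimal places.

For Normal data with known variance σ², a Normal(μ₀, σ₀²) prior on μ is conjugate. Posterior precision = 1/σ₀² + n/σ²; posterior mean is the precision-weighted average of μ₀ and x̄.
Σxᵢ = (-0.70) + 6.33 + 10.69 + 3.88 + (-0.64) + (-0.50) + 0.76 + 2.98 = 22.8, so n·x̄ = 22.8.
σ₀² = 11.04² = 121.8816, σ² = 4.92² = 24.2064; σ² + n·σ₀² = 24.2064 + 8·121.8816 = 999.2592.
Posterior mean = (μ₀/σ₀² + n·x̄/σ²)/(1/σ₀² + n/σ²) = (σ²·μ₀ + σ₀²·n·x̄)/(σ² + n·σ₀²) = (24.2064·5.46 + 121.8816·22.8)/999.2592 = 2911.067424/999.2592 = 2.9132.

2.9132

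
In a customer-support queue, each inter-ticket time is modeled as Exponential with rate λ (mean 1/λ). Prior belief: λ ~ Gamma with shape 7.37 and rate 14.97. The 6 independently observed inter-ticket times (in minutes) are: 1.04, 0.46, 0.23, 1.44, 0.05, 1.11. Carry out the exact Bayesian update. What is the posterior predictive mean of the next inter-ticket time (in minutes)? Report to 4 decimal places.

1.5602

With a Gamma(shape α, rate β) prior on the exponential rate λ, the posterior after n observations with total T = Σxᵢ is Gamma(α+n, β+T).
Sum of observations T = 4.33 minutes; n = 6.
Posterior: Gamma(7.37+6, 14.97+4.33) = Gamma(13.37, 19.30).
The predictive distribution for the next observation is Lomax; its mean is β/(α−1) = 19.30/12.37 = 1.5602.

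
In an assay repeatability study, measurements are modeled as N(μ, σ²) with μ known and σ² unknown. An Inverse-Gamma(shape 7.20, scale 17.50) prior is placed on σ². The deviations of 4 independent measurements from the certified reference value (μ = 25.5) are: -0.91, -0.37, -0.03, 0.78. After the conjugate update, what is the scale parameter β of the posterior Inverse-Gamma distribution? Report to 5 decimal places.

18.28715

With known mean μ and an Inverse-Gamma(α, β) prior on σ², the Normal likelihood is conjugate: posterior is Inv-Gamma(α + n/2, β + Σ(xᵢ−μ)²/2).
Σ(xᵢ−μ)² = (-0.91)² + (-0.37)² + (-0.03)² + (0.78)² = 1.5743.
Posterior: Inv-Gamma(7.20 + 4/2, 17.50 + 1.5743/2) = Inv-Gamma(9.20, 18.28715).
Posterior β = 18.28715.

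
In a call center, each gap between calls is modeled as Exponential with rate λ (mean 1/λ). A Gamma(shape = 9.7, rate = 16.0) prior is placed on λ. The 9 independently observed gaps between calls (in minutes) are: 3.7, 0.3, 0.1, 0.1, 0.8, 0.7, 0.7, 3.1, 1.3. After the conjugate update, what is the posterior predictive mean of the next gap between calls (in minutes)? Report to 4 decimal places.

With a Gamma(shape α, rate β) prior on the exponential rate λ, the posterior after n observations with total T = Σxᵢ is Gamma(α+n, β+T).
Sum of observations T = 10.8 minutes; n = 9.
Posterior: Gamma(9.7+9, 16.0+10.8) = Gamma(18.7, 26.8).
The predictive distribution for the next observation is Lomax; its mean is β/(α−1) = 26.8/17.7 = 1.5141.

1.5141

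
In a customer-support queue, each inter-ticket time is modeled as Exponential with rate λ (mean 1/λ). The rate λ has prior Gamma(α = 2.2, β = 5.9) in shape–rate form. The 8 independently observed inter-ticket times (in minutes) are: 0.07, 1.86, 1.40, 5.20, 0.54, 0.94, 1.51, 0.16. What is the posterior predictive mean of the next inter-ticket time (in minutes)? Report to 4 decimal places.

1.9109

With a Gamma(shape α, rate β) prior on the exponential rate λ, the posterior after n observations with total T = Σxᵢ is Gamma(α+n, β+T).
Sum of observations T = 11.68 minutes; n = 8.
Posterior: Gamma(2.2+8, 5.9+11.68) = Gamma(10.2, 17.58).
The predictive distribution for the next observation is Lomax; its mean is β/(α−1) = 17.58/9.2 = 1.9109.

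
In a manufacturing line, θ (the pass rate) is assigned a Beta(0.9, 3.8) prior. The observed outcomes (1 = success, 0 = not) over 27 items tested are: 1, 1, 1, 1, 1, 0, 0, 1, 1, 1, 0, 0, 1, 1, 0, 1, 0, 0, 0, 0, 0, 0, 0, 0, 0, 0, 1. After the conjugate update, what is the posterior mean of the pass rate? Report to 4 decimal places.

The Beta prior is conjugate to a Binomial/Bernoulli likelihood; the update adds successes to α and failures to β.
Posterior: Beta(α+k, β+n−k) = Beta(0.9+12, 3.8+15) = Beta(12.9, 18.8).
Posterior mean = α/(α+β) = 12.9/31.7 = 0.4069.

0.4069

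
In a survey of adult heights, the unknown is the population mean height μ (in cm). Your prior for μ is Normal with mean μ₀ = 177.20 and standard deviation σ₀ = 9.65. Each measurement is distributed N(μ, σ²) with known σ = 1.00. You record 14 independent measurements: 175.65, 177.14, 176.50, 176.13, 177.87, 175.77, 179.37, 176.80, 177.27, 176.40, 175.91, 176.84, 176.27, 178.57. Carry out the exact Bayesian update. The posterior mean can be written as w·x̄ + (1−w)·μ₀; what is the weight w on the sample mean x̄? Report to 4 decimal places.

For Normal data with known variance σ², a Normal(μ₀, σ₀²) prior on μ is conjugate. Posterior precision = 1/σ₀² + n/σ²; posterior mean is the precision-weighted average of μ₀ and x̄.
σ₀² = 9.65² = 93.1225, σ² = 1.00² = 1. Prior precision 1/σ₀² = 1/93.1225; data precision n/σ² = 14/1.
w = (n/σ²)/(1/σ₀² + n/σ²) = n·σ₀²/(σ² + n·σ₀²) = 14·93.1225/(1 + 14·93.1225) = 1303.715/1304.715 = 0.9992.

0.9992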